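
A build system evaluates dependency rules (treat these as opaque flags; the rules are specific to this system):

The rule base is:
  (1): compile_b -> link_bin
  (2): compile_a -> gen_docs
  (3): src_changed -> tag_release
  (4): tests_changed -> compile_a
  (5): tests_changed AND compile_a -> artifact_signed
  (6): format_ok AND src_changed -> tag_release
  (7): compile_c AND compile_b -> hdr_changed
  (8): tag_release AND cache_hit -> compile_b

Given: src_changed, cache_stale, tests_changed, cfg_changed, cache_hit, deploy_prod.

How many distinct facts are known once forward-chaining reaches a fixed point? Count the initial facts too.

Round 1: (3) [src_changed -> tag_release]; (4) [tests_changed -> compile_a]. New: tag_release, compile_a.
Round 2: (2) [compile_a -> gen_docs]; (5) [tests_changed AND compile_a -> artifact_signed]; (8) [tag_release AND cache_hit -> compile_b]. New: gen_docs, artifact_signed, compile_b.
Round 3: (1) [compile_b -> link_bin]. New: link_bin.
Closure: {artifact_signed, cache_hit, cache_stale, cfg_changed, compile_a, compile_b, deploy_prod, gen_docs, link_bin, src_changed, tag_release, tests_changed} — 12 facts.

12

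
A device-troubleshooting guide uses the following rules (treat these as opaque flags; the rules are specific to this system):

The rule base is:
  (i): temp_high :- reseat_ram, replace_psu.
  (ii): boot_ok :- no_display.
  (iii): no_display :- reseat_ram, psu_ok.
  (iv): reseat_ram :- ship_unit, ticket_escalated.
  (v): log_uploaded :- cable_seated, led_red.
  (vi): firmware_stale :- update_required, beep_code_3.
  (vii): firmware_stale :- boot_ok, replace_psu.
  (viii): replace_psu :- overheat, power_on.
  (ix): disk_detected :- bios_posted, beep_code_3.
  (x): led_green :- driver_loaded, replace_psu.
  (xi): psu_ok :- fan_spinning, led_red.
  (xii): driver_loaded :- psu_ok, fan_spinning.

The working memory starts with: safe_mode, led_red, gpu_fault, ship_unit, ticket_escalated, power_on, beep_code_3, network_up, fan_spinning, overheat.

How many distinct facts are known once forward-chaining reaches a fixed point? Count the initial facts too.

Round 1: (iv) [reseat_ram :- ship_unit, ticket_escalated.]; (viii) [replace_psu :- overheat, power_on.]; (xi) [psu_ok :- fan_spinning, led_red.]. Adds reseat_ram, replace_psu, psu_ok.
Round 2: (i) [temp_high :- reseat_ram, replace_psu.]; (iii) [no_display :- reseat_ram, psu_ok.]; (xii) [driver_loaded :- psu_ok, fan_spinning.]. Adds temp_high, no_display, driver_loaded.
Round 3: (ii) [boot_ok :- no_display.]; (x) [led_green :- driver_loaded, replace_psu.]. Adds boot_ok, led_green.
Round 4: (vii) [firmware_stale :- boot_ok, replace_psu.]. Adds firmware_stale.
Closure: {beep_code_3, boot_ok, driver_loaded, fan_spinning, firmware_stale, gpu_fault, led_green, led_red, network_up, no_display, overheat, power_on, psu_ok, replace_psu, reseat_ram, safe_mode, ship_unit, temp_high, ticket_escalated} — 19 facts.

19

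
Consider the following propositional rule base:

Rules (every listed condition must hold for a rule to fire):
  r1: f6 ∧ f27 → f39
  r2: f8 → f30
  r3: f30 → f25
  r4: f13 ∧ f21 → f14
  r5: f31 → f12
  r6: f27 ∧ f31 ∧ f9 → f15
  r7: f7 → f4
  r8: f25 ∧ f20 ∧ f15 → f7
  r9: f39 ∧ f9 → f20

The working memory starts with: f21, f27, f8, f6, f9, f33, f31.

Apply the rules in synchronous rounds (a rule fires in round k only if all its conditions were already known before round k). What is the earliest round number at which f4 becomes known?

Round 1 — r1, r2, r5, r6, derive f39, f30, f12, f15.
Round 2 — r3, r9, derive f25, f20.
Round 3 — r8, derive f7.
Round 4 — r7, derive f4.
f4 first appears in round 4.

4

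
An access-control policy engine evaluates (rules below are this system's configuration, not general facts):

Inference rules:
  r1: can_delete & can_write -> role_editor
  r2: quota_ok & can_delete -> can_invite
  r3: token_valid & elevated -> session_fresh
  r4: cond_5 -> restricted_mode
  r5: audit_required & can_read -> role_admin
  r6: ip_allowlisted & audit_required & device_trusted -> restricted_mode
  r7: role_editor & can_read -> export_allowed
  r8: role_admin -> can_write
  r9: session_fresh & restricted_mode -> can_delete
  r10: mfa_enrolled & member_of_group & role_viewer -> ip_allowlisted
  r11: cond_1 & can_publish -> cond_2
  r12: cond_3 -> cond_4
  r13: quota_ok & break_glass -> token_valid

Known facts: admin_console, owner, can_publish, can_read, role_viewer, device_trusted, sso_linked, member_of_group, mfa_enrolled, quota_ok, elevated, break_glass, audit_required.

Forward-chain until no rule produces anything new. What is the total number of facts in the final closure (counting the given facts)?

23

Round 1 fires r5, r10, r13, giving role_admin, ip_allowlisted, token_valid.
Round 2 fires r3, r6, r8, giving session_fresh, restricted_mode, can_write.
Round 3 fires r9, giving can_delete.
Round 4 fires r1, r2, giving role_editor, can_invite.
Round 5 fires r7, giving export_allowed.
Closure: {admin_console, audit_required, break_glass, can_delete, can_invite, can_publish, can_read, can_write, device_trusted, elevated, export_allowed, ip_allowlisted, member_of_group, mfa_enrolled, owner, quota_ok, restricted_mode, role_admin, role_editor, role_viewer, session_fresh, sso_linked, token_valid} — 23 facts.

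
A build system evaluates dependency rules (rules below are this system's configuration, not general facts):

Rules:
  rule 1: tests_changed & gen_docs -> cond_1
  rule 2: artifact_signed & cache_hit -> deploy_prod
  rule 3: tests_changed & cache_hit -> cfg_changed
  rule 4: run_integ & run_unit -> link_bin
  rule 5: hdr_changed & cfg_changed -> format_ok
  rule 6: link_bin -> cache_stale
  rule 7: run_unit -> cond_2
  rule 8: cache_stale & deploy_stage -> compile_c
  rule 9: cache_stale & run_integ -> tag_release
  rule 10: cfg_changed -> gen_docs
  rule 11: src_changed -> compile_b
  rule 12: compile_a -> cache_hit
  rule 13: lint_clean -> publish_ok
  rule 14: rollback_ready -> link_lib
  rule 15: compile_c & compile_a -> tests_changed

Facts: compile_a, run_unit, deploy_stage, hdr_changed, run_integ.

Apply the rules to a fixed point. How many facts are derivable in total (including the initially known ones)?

16

Round 1: rule 4 [run_integ & run_unit -> link_bin]; rule 7 [run_unit -> cond_2]; rule 12 [compile_a -> cache_hit]. Adds link_bin, cond_2, cache_hit.
Round 2: rule 6 [link_bin -> cache_stale]. Adds cache_stale.
Round 3: rule 8 [cache_stale & deploy_stage -> compile_c]; rule 9 [cache_stale & run_integ -> tag_release]. Adds compile_c, tag_release.
Round 4: rule 15 [compile_c & compile_a -> tests_changed]. Adds tests_changed.
Round 5: rule 3 [tests_changed & cache_hit -> cfg_changed]. Adds cfg_changed.
Round 6: rule 5 [hdr_changed & cfg_changed -> format_ok]; rule 10 [cfg_changed -> gen_docs]. Adds format_ok, gen_docs.
Round 7: rule 1 [tests_changed & gen_docs -> cond_1]. Adds cond_1.
Closure: {cache_hit, cache_stale, cfg_changed, compile_a, compile_c, cond_1, cond_2, deploy_stage, format_ok, gen_docs, hdr_changed, link_bin, run_integ, run_unit, tag_release, tests_changed} — 16 facts.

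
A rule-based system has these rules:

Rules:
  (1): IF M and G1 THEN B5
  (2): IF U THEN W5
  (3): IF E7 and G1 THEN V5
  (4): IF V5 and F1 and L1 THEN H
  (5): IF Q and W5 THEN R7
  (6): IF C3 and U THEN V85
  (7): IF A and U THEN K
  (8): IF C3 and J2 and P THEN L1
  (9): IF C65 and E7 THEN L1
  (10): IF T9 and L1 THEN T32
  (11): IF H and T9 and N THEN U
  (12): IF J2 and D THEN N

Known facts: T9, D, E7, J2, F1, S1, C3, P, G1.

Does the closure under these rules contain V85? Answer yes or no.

Round 1 — (3), (8), (12), derive V5, L1, N.
Round 2 — (4), (10), derive H, T32.
Round 3 — (11), derive U.
Round 4 — (2), (6), derive W5, V85.
V85 appears in round 4, so it is derivable.

yes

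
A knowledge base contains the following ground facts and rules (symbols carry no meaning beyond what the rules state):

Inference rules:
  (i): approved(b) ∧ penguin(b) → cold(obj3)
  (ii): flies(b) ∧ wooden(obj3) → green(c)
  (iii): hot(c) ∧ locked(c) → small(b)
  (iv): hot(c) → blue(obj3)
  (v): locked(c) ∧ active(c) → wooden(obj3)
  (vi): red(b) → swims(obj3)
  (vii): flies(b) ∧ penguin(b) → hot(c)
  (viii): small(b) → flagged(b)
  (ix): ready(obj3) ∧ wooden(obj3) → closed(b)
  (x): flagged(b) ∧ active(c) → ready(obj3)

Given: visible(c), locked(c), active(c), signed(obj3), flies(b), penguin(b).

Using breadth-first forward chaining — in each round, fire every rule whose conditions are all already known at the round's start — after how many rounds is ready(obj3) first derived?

4

Round 1 — (v), (vii), derive wooden(obj3), hot(c).
Round 2 — (ii), (iii), (iv), derive green(c), small(b), blue(obj3).
Round 3 — (viii), derive flagged(b).
Round 4 — (x), derive ready(obj3).
ready(obj3) first appears in round 4.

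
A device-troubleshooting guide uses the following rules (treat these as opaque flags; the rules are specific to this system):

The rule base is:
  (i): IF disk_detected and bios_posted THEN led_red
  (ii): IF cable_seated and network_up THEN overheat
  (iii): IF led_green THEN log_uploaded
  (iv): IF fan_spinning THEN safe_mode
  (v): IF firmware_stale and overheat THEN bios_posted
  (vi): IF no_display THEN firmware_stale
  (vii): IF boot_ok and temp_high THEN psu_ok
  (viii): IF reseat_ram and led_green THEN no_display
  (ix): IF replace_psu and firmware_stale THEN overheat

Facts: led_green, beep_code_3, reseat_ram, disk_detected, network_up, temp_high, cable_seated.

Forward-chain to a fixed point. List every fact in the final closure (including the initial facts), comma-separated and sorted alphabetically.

Round 1 — (ii), (iii), (viii), derive overheat, log_uploaded, no_display.
Round 2 — (vi), derive firmware_stale.
Round 3 — (v), derive bios_posted.
Round 4 — (i), derive led_red.

beep_code_3, bios_posted, cable_seated, disk_detected, firmware_stale, led_green, led_red, log_uploaded, network_up, no_display, overheat, reseat_ram, temp_high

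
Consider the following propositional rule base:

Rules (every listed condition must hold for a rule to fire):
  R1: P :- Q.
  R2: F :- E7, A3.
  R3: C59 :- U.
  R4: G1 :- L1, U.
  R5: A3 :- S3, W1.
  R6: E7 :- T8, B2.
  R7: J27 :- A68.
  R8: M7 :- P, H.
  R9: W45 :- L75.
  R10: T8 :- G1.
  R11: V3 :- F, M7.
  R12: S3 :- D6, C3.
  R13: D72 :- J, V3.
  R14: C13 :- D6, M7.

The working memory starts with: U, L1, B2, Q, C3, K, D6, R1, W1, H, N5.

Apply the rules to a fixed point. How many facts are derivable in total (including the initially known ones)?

Round 1 — R1, R3, R4, R12, derive P, C59, G1, S3.
Round 2 — R5, R8, R10, derive A3, M7, T8.
Round 3 — R6, R14, derive E7, C13.
Round 4 — R2, derive F.
Round 5 — R11, derive V3.
Closure: {A3, B2, C13, C3, C59, D6, E7, F, G1, H, K, L1, M7, N5, P, Q, R1, S3, T8, U, V3, W1} — 22 facts.

22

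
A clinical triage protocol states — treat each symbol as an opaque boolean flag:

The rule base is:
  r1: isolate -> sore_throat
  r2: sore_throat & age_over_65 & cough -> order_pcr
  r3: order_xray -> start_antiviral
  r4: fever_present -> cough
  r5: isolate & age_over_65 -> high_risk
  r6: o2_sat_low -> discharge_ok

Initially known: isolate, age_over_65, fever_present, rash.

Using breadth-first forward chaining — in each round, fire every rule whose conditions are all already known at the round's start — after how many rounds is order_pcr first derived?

2

Round 1: r1 [isolate -> sore_throat]; r4 [fever_present -> cough]; r5 [isolate & age_over_65 -> high_risk]. New: sore_throat, cough, high_risk.
Round 2: r2 [sore_throat & age_over_65 & cough -> order_pcr]. New: order_pcr.
order_pcr first appears in round 2.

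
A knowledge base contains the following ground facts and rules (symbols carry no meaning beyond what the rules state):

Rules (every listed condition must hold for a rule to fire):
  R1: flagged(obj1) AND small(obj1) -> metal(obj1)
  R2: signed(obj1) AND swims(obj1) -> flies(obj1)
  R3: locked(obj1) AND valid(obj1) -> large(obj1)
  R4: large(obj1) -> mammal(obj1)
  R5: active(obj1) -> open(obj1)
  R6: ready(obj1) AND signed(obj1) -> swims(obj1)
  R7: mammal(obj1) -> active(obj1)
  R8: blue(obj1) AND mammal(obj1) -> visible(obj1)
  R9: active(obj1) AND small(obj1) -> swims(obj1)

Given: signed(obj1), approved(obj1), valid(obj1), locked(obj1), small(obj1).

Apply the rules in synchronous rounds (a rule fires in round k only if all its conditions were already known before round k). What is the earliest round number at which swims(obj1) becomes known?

Round 1 — R3, derive large(obj1).
Round 2 — R4, derive mammal(obj1).
Round 3 — R7, derive active(obj1).
Round 4 — R5, R9, derive open(obj1), swims(obj1).
swims(obj1) first appears in round 4.

4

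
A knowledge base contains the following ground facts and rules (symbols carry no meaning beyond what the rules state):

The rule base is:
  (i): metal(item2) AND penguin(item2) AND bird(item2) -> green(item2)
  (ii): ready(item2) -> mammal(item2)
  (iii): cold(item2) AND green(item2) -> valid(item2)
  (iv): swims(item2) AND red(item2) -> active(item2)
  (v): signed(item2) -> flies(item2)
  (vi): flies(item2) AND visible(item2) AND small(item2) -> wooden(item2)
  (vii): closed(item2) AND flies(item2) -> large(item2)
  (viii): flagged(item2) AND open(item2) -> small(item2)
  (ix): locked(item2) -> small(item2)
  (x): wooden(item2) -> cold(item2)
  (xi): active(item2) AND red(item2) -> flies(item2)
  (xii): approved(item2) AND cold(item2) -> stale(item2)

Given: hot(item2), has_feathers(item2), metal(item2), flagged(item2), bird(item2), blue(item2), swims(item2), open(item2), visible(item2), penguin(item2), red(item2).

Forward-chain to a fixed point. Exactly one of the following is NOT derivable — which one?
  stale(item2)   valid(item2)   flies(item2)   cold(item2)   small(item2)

stale(item2)

Round 1: (i) [metal(item2) AND penguin(item2) AND bird(item2) -> green(item2)]; (iv) [swims(item2) AND red(item2) -> active(item2)]; (viii) [flagged(item2) AND open(item2) -> small(item2)]. New: green(item2), active(item2), small(item2).
Round 2: (xi) [active(item2) AND red(item2) -> flies(item2)]. New: flies(item2).
Round 3: (vi) [flies(item2) AND visible(item2) AND small(item2) -> wooden(item2)]. New: wooden(item2).
Round 4: (x) [wooden(item2) -> cold(item2)]. New: cold(item2).
Round 5: (iii) [cold(item2) AND green(item2) -> valid(item2)]. New: valid(item2).
Derived: small(item2) (round 1), cold(item2) (round 4), flies(item2) (round 2), valid(item2) (round 5). stale(item2) never appears in any round.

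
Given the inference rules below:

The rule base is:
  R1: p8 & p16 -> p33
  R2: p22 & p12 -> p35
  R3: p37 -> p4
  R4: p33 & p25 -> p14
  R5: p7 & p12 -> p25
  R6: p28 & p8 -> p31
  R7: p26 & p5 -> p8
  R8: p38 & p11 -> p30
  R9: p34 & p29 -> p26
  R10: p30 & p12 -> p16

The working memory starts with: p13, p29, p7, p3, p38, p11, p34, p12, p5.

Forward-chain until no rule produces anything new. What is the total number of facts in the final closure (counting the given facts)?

Round 1 — R5, R8, R9, derive p25, p30, p26.
Round 2 — R7, R10, derive p8, p16.
Round 3 — R1, derive p33.
Round 4 — R4, derive p14.
Closure: {p11, p12, p13, p14, p16, p25, p26, p29, p3, p30, p33, p34, p38, p5, p7, p8} — 16 facts.

16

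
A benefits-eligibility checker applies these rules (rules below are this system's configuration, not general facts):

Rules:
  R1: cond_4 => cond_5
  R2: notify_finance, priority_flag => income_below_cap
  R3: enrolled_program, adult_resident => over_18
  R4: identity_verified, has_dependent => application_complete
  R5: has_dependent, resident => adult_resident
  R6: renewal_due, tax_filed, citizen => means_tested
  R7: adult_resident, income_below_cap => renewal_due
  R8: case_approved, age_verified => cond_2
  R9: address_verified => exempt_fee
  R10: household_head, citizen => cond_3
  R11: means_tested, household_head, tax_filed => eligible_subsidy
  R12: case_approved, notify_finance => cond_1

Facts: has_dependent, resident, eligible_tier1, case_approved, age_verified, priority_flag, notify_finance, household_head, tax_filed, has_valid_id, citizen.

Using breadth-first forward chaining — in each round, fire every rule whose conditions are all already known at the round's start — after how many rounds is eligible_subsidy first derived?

Round 1 — R2, R5, R8, R10, R12, derive income_below_cap, adult_resident, cond_2, cond_3, cond_1.
Round 2 — R7, derive renewal_due.
Round 3 — R6, derive means_tested.
Round 4 — R11, derive eligible_subsidy.
eligible_subsidy first appears in round 4.

4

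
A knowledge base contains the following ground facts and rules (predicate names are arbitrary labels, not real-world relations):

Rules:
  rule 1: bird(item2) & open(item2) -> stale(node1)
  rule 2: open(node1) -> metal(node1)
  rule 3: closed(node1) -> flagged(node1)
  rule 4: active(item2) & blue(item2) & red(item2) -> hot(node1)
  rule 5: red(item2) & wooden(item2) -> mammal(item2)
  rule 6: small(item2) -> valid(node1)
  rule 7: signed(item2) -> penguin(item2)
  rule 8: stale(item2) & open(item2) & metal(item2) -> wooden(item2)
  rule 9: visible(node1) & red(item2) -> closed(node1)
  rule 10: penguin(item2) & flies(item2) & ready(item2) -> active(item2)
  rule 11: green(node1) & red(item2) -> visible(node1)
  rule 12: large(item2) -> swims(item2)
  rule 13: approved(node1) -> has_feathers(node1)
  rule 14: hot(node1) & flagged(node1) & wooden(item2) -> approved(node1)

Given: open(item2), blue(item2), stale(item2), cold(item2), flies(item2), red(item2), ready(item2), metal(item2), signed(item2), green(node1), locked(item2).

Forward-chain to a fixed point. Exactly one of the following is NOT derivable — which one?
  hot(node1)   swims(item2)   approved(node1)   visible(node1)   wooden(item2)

Round 1 — rule 7, rule 8, rule 11, derive penguin(item2), wooden(item2), visible(node1).
Round 2 — rule 5, rule 9, rule 10, derive mammal(item2), closed(node1), active(item2).
Round 3 — rule 3, rule 4, derive flagged(node1), hot(node1).
Round 4 — rule 14, derive approved(node1).
Round 5 — rule 13, derive has_feathers(node1).
Derived: approved(node1) (round 4), visible(node1) (round 1), hot(node1) (round 3), wooden(item2) (round 1). swims(item2) never appears in any round.

swims(item2)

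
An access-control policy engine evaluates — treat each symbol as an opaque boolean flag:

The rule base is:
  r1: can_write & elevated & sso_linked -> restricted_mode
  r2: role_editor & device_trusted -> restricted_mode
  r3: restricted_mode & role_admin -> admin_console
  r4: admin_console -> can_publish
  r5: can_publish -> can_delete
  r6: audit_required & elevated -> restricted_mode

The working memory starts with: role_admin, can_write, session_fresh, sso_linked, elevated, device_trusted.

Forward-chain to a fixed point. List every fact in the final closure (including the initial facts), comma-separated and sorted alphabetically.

Round 1 — r1, derive restricted_mode.
Round 2 — r3, derive admin_console.
Round 3 — r4, derive can_publish.
Round 4 — r5, derive can_delete.

admin_console, can_delete, can_publish, can_write, device_trusted, elevated, restricted_mode, role_admin, session_fresh, sso_linked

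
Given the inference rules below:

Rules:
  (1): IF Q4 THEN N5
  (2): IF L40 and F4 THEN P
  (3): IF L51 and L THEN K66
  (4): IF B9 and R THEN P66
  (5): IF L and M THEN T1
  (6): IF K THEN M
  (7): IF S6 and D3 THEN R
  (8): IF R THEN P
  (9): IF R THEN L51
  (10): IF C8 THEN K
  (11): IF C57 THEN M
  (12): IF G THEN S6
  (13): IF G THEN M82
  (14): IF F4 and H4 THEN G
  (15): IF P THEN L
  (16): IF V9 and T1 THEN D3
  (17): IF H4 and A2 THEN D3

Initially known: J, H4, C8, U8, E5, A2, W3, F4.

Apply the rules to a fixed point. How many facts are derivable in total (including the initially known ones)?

Round 1 — (10), (14), (17), derive K, G, D3.
Round 2 — (6), (12), (13), derive M, S6, M82.
Round 3 — (7), derive R.
Round 4 — (8), (9), derive P, L51.
Round 5 — (15), derive L.
Round 6 — (3), (5), derive K66, T1.
Closure: {A2, C8, D3, E5, F4, G, H4, J, K, K66, L, L51, M, M82, P, R, S6, T1, U8, W3} — 20 facts.

20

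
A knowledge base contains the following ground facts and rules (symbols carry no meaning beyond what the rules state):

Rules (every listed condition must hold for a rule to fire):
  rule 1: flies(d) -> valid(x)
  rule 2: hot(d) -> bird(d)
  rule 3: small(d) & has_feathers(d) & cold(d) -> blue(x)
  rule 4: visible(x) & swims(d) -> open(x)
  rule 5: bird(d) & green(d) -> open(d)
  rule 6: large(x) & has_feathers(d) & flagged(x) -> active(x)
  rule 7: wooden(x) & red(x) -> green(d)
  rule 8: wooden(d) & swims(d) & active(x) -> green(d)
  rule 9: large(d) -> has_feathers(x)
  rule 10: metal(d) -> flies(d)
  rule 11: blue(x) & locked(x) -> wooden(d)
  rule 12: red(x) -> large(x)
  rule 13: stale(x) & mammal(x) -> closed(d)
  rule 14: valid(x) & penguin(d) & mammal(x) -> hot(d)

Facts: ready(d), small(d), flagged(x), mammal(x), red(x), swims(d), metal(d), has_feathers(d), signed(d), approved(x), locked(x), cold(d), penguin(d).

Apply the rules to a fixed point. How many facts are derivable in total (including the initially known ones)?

23

Round 1: rule 3 [small(d) & has_feathers(d) & cold(d) -> blue(x)]; rule 10 [metal(d) -> flies(d)]; rule 12 [red(x) -> large(x)]. New: blue(x), flies(d), large(x).
Round 2: rule 1 [flies(d) -> valid(x)]; rule 6 [large(x) & has_feathers(d) & flagged(x) -> active(x)]; rule 11 [blue(x) & locked(x) -> wooden(d)]. New: valid(x), active(x), wooden(d).
Round 3: rule 8 [wooden(d) & swims(d) & active(x) -> green(d)]; rule 14 [valid(x) & penguin(d) & mammal(x) -> hot(d)]. New: green(d), hot(d).
Round 4: rule 2 [hot(d) -> bird(d)]. New: bird(d).
Round 5: rule 5 [bird(d) & green(d) -> open(d)]. New: open(d).
Closure: {active(x), approved(x), bird(d), blue(x), cold(d), flagged(x), flies(d), green(d), has_feathers(d), hot(d), large(x), locked(x), mammal(x), metal(d), open(d), penguin(d), ready(d), red(x), signed(d), small(d), swims(d), valid(x), wooden(d)} — 23 facts.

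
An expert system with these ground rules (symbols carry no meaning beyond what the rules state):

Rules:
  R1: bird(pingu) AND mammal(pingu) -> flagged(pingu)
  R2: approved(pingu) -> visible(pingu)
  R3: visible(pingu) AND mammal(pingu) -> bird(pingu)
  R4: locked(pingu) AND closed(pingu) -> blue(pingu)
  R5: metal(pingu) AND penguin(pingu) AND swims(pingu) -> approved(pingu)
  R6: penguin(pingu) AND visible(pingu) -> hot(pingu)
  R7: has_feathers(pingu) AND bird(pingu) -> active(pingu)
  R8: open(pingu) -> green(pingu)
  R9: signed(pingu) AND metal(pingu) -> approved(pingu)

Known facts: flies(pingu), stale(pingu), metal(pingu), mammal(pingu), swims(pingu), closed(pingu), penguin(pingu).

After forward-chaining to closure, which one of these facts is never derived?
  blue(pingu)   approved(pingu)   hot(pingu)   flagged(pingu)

blue(pingu)

Round 1 — R5, derive approved(pingu).
Round 2 — R2, derive visible(pingu).
Round 3 — R3, R6, derive bird(pingu), hot(pingu).
Round 4 — R1, derive flagged(pingu).
Derived: approved(pingu) (round 1), hot(pingu) (round 3), flagged(pingu) (round 4). blue(pingu) never appears in any round.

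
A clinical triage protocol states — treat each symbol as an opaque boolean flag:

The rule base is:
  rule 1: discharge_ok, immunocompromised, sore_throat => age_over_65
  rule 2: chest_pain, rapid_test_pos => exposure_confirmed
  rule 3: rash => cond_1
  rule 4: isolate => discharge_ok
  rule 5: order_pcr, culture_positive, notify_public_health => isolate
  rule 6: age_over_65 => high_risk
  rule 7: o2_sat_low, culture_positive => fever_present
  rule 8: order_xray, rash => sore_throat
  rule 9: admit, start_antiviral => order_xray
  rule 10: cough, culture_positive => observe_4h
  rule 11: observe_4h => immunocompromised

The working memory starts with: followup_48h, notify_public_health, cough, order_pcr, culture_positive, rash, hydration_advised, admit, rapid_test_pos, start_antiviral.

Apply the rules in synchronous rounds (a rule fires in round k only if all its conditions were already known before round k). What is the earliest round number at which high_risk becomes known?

Round 1 fires rule 3, rule 5, rule 9, rule 10, giving cond_1, isolate, order_xray, observe_4h.
Round 2 fires rule 4, rule 8, rule 11, giving discharge_ok, sore_throat, immunocompromised.
Round 3 fires rule 1, giving age_over_65.
Round 4 fires rule 6, giving high_risk.
high_risk first appears in round 4.

4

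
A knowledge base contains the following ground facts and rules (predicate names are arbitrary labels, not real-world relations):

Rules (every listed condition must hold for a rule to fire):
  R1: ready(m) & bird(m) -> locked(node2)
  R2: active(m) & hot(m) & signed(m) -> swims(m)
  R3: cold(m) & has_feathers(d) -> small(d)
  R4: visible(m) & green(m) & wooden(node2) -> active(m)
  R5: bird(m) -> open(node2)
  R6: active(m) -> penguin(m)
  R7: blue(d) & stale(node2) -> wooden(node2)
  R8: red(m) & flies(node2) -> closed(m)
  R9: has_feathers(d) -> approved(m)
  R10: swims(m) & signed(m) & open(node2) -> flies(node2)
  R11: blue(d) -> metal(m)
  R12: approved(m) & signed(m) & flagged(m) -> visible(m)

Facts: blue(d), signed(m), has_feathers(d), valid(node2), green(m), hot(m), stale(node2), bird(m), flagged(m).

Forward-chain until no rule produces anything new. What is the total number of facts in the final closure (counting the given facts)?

Round 1: R5 [bird(m) -> open(node2)]; R7 [blue(d) & stale(node2) -> wooden(node2)]; R9 [has_feathers(d) -> approved(m)]; R11 [blue(d) -> metal(m)]. Adds open(node2), wooden(node2), approved(m), metal(m).
Round 2: R12 [approved(m) & signed(m) & flagged(m) -> visible(m)]. Adds visible(m).
Round 3: R4 [visible(m) & green(m) & wooden(node2) -> active(m)]. Adds active(m).
Round 4: R2 [active(m) & hot(m) & signed(m) -> swims(m)]; R6 [active(m) -> penguin(m)]. Adds swims(m), penguin(m).
Round 5: R10 [swims(m) & signed(m) & open(node2) -> flies(node2)]. Adds flies(node2).
Closure: {active(m), approved(m), bird(m), blue(d), flagged(m), flies(node2), green(m), has_feathers(d), hot(m), metal(m), open(node2), penguin(m), signed(m), stale(node2), swims(m), valid(node2), visible(m), wooden(node2)} — 18 facts.

18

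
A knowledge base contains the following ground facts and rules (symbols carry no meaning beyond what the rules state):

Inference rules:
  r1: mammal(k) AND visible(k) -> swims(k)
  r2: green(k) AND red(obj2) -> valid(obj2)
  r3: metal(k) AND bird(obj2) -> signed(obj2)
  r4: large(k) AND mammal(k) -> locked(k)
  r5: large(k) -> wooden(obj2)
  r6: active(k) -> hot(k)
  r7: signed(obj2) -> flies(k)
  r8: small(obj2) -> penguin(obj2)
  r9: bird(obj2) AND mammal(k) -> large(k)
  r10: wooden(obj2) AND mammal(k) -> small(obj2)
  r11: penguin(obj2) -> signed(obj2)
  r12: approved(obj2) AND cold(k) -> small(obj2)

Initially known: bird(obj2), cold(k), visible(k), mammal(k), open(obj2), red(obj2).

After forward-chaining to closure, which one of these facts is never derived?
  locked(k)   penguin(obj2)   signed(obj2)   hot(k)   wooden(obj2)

hot(k)

Round 1 — r1, r9, derive swims(k), large(k).
Round 2 — r4, r5, derive locked(k), wooden(obj2).
Round 3 — r10, derive small(obj2).
Round 4 — r8, derive penguin(obj2).
Round 5 — r11, derive signed(obj2).
Round 6 — r7, derive flies(k).
Derived: signed(obj2) (round 5), locked(k) (round 2), wooden(obj2) (round 2), penguin(obj2) (round 4). hot(k) never appears in any round.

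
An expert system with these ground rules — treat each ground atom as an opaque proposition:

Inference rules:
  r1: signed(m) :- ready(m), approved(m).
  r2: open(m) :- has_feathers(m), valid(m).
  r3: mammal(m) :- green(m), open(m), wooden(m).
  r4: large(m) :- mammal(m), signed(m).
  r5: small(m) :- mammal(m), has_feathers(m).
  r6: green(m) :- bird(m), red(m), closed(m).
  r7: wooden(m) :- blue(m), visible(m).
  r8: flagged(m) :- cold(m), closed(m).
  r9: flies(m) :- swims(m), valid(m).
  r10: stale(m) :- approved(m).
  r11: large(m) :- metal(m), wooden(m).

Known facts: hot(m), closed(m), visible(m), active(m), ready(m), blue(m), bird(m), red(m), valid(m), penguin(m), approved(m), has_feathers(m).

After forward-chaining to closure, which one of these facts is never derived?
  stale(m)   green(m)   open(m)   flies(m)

Round 1: r1 [signed(m) :- ready(m), approved(m).]; r2 [open(m) :- has_feathers(m), valid(m).]; r6 [green(m) :- bird(m), red(m), closed(m).]; r7 [wooden(m) :- blue(m), visible(m).]; r10 [stale(m) :- approved(m).]. Adds signed(m), open(m), green(m), wooden(m), stale(m).
Round 2: r3 [mammal(m) :- green(m), open(m), wooden(m).]. Adds mammal(m).
Round 3: r4 [large(m) :- mammal(m), signed(m).]; r5 [small(m) :- mammal(m), has_feathers(m).]. Adds large(m), small(m).
Derived: stale(m) (round 1), open(m) (round 1), green(m) (round 1). flies(m) never appears in any round.

flies(m)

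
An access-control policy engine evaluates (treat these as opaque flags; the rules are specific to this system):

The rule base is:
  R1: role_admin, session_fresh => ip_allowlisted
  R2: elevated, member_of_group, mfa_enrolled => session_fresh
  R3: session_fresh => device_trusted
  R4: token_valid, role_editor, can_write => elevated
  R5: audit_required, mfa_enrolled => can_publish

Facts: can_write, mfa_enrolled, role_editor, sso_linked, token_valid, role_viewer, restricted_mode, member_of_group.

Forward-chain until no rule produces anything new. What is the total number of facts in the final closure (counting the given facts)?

11

Round 1 — R4, derive elevated.
Round 2 — R2, derive session_fresh.
Round 3 — R3, derive device_trusted.
Closure: {can_write, device_trusted, elevated, member_of_group, mfa_enrolled, restricted_mode, role_editor, role_viewer, session_fresh, sso_linked, token_valid} — 11 facts.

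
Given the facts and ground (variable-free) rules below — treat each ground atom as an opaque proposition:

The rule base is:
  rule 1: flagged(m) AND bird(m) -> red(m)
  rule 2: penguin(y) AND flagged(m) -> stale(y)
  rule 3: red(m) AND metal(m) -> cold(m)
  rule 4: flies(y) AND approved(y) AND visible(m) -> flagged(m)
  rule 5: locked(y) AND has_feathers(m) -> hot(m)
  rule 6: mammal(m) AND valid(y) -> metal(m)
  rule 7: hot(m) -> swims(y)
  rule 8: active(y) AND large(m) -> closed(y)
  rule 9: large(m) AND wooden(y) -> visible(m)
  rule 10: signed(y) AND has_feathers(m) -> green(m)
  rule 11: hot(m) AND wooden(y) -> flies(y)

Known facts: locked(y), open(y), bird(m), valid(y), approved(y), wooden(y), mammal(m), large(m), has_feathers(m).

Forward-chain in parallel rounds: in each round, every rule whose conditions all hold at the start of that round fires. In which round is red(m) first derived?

Round 1: rule 5 [locked(y) AND has_feathers(m) -> hot(m)]; rule 6 [mammal(m) AND valid(y) -> metal(m)]; rule 9 [large(m) AND wooden(y) -> visible(m)]. New: hot(m), metal(m), visible(m).
Round 2: rule 7 [hot(m) -> swims(y)]; rule 11 [hot(m) AND wooden(y) -> flies(y)]. New: swims(y), flies(y).
Round 3: rule 4 [flies(y) AND approved(y) AND visible(m) -> flagged(m)]. New: flagged(m).
Round 4: rule 1 [flagged(m) AND bird(m) -> red(m)]. New: red(m).
red(m) first appears in round 4.

4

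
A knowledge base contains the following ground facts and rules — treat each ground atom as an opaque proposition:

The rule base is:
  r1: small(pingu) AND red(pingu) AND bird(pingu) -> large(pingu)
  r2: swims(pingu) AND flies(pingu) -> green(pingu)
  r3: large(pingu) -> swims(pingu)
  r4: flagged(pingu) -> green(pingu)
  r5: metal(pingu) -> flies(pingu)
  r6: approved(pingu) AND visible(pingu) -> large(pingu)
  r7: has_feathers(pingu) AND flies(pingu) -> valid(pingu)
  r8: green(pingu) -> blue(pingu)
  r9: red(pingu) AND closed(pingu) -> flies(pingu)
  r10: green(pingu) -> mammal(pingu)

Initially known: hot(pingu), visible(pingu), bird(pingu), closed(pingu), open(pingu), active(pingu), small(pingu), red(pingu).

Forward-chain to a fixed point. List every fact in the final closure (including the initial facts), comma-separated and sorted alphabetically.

Round 1 fires r1, r9, giving large(pingu), flies(pingu).
Round 2 fires r3, giving swims(pingu).
Round 3 fires r2, giving green(pingu).
Round 4 fires r8, r10, giving blue(pingu), mammal(pingu).

active(pingu), bird(pingu), blue(pingu), closed(pingu), flies(pingu), green(pingu), hot(pingu), large(pingu), mammal(pingu), open(pingu), red(pingu), small(pingu), swims(pingu), visible(pingu)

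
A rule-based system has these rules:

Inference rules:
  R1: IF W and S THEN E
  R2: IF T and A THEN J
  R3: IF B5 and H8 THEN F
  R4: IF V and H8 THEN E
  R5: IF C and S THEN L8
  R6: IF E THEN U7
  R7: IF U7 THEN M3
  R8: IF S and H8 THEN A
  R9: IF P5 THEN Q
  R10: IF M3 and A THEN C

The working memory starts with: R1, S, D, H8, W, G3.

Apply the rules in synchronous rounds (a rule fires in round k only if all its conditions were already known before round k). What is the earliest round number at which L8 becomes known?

5

[1] R1 [IF W and S THEN E]; R8 [IF S and H8 THEN A]. ⇒ new: E, A.
[2] R6 [IF E THEN U7]. ⇒ new: U7.
[3] R7 [IF U7 THEN M3]. ⇒ new: M3.
[4] R10 [IF M3 and A THEN C]. ⇒ new: C.
[5] R5 [IF C and S THEN L8]. ⇒ new: L8.
L8 first appears in round 5.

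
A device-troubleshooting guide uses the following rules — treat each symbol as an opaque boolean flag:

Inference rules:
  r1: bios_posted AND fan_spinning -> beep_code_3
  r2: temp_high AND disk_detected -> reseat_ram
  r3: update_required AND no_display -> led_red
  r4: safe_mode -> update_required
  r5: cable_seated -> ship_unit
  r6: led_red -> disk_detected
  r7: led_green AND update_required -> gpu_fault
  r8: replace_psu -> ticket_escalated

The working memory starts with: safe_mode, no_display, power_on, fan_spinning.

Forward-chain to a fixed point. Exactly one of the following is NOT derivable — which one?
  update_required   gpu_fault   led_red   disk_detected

Round 1: r4 [safe_mode -> update_required]. Adds update_required.
Round 2: r3 [update_required AND no_display -> led_red]. Adds led_red.
Round 3: r6 [led_red -> disk_detected]. Adds disk_detected.
Derived: disk_detected (round 3), led_red (round 2), update_required (round 1). gpu_fault never appears in any round.

gpu_fault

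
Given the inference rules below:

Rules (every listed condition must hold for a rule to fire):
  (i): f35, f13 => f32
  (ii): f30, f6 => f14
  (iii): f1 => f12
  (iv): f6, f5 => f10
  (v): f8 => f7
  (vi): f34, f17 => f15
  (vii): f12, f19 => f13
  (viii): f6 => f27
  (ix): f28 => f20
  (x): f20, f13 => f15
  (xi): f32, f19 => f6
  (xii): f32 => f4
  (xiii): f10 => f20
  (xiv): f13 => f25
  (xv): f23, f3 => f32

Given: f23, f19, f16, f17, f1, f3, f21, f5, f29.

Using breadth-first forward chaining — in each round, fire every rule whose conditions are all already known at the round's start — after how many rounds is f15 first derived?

[1] (iii) [f1 => f12]; (xv) [f23, f3 => f32]. ⇒ new: f12, f32.
[2] (vii) [f12, f19 => f13]; (xi) [f32, f19 => f6]; (xii) [f32 => f4]. ⇒ new: f13, f6, f4.
[3] (iv) [f6, f5 => f10]; (viii) [f6 => f27]; (xiv) [f13 => f25]. ⇒ new: f10, f27, f25.
[4] (xiii) [f10 => f20]. ⇒ new: f20.
[5] (x) [f20, f13 => f15]. ⇒ new: f15.
f15 first appears in round 5.

5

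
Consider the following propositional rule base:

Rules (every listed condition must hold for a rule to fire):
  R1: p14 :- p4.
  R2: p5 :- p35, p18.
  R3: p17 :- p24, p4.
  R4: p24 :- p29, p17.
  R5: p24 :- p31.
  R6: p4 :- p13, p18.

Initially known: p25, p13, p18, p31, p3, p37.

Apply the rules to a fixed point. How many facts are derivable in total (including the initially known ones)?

10

Round 1: R5 [p24 :- p31.]; R6 [p4 :- p13, p18.]. Adds p24, p4.
Round 2: R1 [p14 :- p4.]; R3 [p17 :- p24, p4.]. Adds p14, p17.
Closure: {p13, p14, p17, p18, p24, p25, p3, p31, p37, p4} — 10 facts.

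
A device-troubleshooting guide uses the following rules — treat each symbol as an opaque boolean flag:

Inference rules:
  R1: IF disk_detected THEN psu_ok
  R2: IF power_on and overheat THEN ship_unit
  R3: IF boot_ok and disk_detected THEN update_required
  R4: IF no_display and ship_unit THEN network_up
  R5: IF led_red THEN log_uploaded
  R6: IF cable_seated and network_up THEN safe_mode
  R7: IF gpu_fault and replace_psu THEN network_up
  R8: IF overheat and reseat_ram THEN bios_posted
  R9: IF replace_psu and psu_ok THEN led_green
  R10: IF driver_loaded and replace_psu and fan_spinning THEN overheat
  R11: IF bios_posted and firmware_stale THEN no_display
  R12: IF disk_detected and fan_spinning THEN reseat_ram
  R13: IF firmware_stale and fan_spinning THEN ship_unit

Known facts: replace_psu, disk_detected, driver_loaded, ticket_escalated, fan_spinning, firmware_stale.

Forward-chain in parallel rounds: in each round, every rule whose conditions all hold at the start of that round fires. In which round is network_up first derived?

Round 1: R1 [IF disk_detected THEN psu_ok]; R10 [IF driver_loaded and replace_psu and fan_spinning THEN overheat]; R12 [IF disk_detected and fan_spinning THEN reseat_ram]; R13 [IF firmware_stale and fan_spinning THEN ship_unit]. Adds psu_ok, overheat, reseat_ram, ship_unit.
Round 2: R8 [IF overheat and reseat_ram THEN bios_posted]; R9 [IF replace_psu and psu_ok THEN led_green]. Adds bios_posted, led_green.
Round 3: R11 [IF bios_posted and firmware_stale THEN no_display]. Adds no_display.
Round 4: R4 [IF no_display and ship_unit THEN network_up]. Adds network_up.
network_up first appears in round 4.

4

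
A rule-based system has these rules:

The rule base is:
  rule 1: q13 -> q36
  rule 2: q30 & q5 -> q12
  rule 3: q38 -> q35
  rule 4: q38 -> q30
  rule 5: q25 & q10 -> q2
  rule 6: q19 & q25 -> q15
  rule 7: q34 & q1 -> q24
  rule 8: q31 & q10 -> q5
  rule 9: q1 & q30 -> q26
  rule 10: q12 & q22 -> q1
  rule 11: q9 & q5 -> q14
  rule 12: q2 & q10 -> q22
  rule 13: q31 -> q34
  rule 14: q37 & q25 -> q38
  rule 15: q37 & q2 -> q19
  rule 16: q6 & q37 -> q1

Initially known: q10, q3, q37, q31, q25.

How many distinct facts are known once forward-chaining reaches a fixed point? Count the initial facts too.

18

[1] rule 5 [q25 & q10 -> q2]; rule 8 [q31 & q10 -> q5]; rule 13 [q31 -> q34]; rule 14 [q37 & q25 -> q38]. ⇒ new: q2, q5, q34, q38.
[2] rule 3 [q38 -> q35]; rule 4 [q38 -> q30]; rule 12 [q2 & q10 -> q22]; rule 15 [q37 & q2 -> q19]. ⇒ new: q35, q30, q22, q19.
[3] rule 2 [q30 & q5 -> q12]; rule 6 [q19 & q25 -> q15]. ⇒ new: q12, q15.
[4] rule 10 [q12 & q22 -> q1]. ⇒ new: q1.
[5] rule 7 [q34 & q1 -> q24]; rule 9 [q1 & q30 -> q26]. ⇒ new: q24, q26.
Closure: {q1, q10, q12, q15, q19, q2, q22, q24, q25, q26, q3, q30, q31, q34, q35, q37, q38, q5} — 18 facts.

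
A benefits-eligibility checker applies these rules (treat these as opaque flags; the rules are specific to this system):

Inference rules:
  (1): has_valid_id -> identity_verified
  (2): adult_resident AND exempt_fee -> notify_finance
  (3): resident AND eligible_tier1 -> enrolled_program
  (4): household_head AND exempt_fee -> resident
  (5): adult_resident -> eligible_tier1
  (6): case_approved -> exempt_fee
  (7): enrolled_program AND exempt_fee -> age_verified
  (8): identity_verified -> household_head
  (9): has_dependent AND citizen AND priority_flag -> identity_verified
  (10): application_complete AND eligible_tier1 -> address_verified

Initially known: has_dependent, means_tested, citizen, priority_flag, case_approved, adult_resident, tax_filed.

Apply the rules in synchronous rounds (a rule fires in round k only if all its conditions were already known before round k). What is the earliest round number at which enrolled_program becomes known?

4

[1] (5) [adult_resident -> eligible_tier1]; (6) [case_approved -> exempt_fee]; (9) [has_dependent AND citizen AND priority_flag -> identity_verified]. ⇒ new: eligible_tier1, exempt_fee, identity_verified.
[2] (2) [adult_resident AND exempt_fee -> notify_finance]; (8) [identity_verified -> household_head]. ⇒ new: notify_finance, household_head.
[3] (4) [household_head AND exempt_fee -> resident]. ⇒ new: resident.
[4] (3) [resident AND eligible_tier1 -> enrolled_program]. ⇒ new: enrolled_program.
enrolled_program first appears in round 4.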